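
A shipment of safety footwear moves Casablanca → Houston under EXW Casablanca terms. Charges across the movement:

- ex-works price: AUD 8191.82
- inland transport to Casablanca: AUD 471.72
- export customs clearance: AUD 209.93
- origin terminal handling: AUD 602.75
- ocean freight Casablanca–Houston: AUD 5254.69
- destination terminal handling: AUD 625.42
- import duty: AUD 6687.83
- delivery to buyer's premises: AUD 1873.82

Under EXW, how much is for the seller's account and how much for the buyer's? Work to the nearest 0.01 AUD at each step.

EXW: the seller makes goods available at their premises; the buyer bears all onward costs.
Seller's account: goods 8191.82 = 8191.82
Buyer's account: inland to port 471.72 + export clearance 209.93 + origin terminal 602.75 + freight 5254.69 + destination terminal 625.42 + duty 6687.83 + delivery 1873.82 = 15726.16

Seller: AUD 8191.82; buyer: AUD 15726.16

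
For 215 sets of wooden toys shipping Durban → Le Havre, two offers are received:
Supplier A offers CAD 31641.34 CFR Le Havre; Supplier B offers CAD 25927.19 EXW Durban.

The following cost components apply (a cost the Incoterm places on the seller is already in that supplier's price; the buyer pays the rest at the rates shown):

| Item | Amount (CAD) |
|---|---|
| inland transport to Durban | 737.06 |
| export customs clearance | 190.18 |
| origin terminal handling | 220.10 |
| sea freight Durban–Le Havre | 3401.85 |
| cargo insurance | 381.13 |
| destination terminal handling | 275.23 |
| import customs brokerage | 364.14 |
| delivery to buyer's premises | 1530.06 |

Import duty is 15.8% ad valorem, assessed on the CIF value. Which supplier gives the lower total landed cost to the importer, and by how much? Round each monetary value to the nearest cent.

Supplier A (CFR):
CIF value = CFR price + insurance = 31641.34 + 381.13 = 32022.47
Import duty = 32022.47 × 15.8% = 5059.55
Buyer bears (A): 381.13 + 275.23 + 364.14 + 1530.06 = 2550.56
Landed cost (A) = invoice 31641.34 + 2550.56 + duty 5059.55 = 39251.45
Supplier B (EXW):
CIF value = EXW price + inland to port + export clearance + origin terminal + freight + insurance = 25927.19 + 737.06 + 190.18 + 220.10 + 3401.85 + 381.13 = 30857.51
Import duty = 30857.51 × 15.8% = 4875.49
Buyer bears (B): 737.06 + 190.18 + 220.10 + 3401.85 + 381.13 + 275.23 + 364.14 + 1530.06 = 7099.75
Landed cost (B) = invoice 25927.19 + 7099.75 + duty 4875.49 = 37902.43
Difference = |39251.45 − 37902.43| = 1349.02

Supplier B is cheaper by CAD 1349.02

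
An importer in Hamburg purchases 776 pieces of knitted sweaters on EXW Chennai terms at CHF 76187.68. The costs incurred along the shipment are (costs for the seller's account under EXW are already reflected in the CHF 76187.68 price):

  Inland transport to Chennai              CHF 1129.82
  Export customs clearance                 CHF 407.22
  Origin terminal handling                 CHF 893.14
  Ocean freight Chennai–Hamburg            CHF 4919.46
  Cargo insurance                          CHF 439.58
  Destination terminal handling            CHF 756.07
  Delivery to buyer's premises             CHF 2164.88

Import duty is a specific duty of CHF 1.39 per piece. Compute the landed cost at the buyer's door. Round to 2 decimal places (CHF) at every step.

Total landed cost: CHF 87976.49

EXW: the seller makes goods available at their premises; the buyer bears all onward costs.
CIF value = EXW price + inland to port + export clearance + origin terminal + freight + insurance = 76187.68 + 1129.82 + 407.22 + 893.14 + 4919.46 + 439.58 = 83976.90
Import duty = 776 × 1.39 = 1078.64
Buyer bears: inland to port 1129.82 + export clearance 407.22 + origin terminal 893.14 + freight 4919.46 + insurance 439.58 + destination terminal 756.07 + delivery 2164.88 + duty 1078.64 = 11788.81
Landed cost = invoice 76187.68 + 11788.81 = 87976.49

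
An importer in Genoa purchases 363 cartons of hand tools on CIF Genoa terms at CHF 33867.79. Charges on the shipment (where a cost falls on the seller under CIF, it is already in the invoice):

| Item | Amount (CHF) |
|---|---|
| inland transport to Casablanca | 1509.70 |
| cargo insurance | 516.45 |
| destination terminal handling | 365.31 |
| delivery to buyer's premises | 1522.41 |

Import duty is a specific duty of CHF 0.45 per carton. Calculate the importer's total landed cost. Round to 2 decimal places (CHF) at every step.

CIF: the seller pays costs through ocean freight and marine insurance to the destination port.
Already in the invoice (seller's account under CIF): inland to port, insurance — exclude.
The CIF price already equals the CIF value: 33867.79
Import duty = 363 × 0.45 = 163.35
Buyer bears: destination terminal 365.31 + delivery 1522.41 + duty 163.35 = 2051.07
Landed cost = invoice 33867.79 + 2051.07 = 35918.86

Total landed cost: CHF 35918.86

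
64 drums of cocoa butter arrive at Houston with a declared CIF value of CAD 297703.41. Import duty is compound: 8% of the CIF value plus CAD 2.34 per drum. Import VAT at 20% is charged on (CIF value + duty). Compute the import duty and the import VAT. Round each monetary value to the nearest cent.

Ad valorem component: 297703.41 × 8% = 23816.27
Specific component: 64 × 2.34 = 149.76
Import duty = 23816.27 + 149.76 = 23966.03
VAT base = CIF + duty = 297703.41 + 23966.03 = 321669.44
Import VAT = 321669.44 × 20% = 64333.89

Import duty: CAD 23966.03; import VAT: CAD 64333.89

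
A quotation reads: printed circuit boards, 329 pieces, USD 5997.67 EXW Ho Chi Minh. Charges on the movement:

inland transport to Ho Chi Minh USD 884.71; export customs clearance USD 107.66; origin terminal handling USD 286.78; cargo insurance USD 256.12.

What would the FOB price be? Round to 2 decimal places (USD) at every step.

Not relevant to the conversion: insurance — on the buyer under both terms; not part of either seller's price.
From EXW to FOB, the seller additionally bears: inland to port, export clearance, origin terminal.
FOB price = 5997.67 + 884.71 + 107.66 + 286.78 = 7276.82

FOB price: USD 7276.82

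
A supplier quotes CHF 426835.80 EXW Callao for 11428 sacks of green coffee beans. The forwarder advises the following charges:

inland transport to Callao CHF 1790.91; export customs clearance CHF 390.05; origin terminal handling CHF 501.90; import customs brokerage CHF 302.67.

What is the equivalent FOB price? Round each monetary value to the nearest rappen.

FOB price: CHF 429518.66

Not relevant to the conversion: brokerage — on the buyer under both terms; not part of either seller's price.
From EXW to FOB, the seller additionally bears: inland to port, export clearance, origin terminal.
FOB price = 426835.80 + 1790.91 + 390.05 + 501.90 = 429518.66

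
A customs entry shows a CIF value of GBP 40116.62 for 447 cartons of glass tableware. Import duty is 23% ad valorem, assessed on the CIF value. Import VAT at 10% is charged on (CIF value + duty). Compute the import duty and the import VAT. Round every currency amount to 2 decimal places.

Import duty: GBP 9226.82; import VAT: GBP 4934.34

Import duty = 40116.62 × 23% = 9226.82
VAT base = CIF + duty = 40116.62 + 9226.82 = 49343.44
Import VAT = 49343.44 × 10% = 4934.34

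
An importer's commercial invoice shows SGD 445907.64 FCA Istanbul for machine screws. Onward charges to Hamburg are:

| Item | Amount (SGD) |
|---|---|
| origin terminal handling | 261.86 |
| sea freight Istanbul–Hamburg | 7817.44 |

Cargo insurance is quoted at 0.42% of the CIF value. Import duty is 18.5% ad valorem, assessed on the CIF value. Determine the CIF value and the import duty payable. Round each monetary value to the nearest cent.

CIF value: SGD 455901.73; import duty: SGD 84341.82

Let C be the CIF value. C = FCA price + pre-shipment costs + freight + 0.42% × C
C − 0.42% × C = 445907.64 + 261.86 + 7817.44
0.9958 × C = 453986.94
C = 453986.94 / 0.9958 = 455901.73
Insurance premium = 0.42% × 455901.73 = 1914.79
Import duty = 455901.73 × 18.5% = 84341.82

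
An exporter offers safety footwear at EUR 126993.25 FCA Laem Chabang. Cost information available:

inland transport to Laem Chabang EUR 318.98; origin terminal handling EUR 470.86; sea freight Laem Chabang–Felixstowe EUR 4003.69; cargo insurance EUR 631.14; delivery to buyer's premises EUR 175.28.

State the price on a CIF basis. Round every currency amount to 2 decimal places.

CIF price: EUR 132098.94

Not relevant to the conversion: inland to port — on the seller under both FCA and CIF; already in the FCA price and stays in the CIF price. delivery — on the buyer under both terms; not part of either seller's price.
From FCA to CIF, the seller additionally bears: origin terminal, freight, insurance.
CIF price = 126993.25 + 470.86 + 4003.69 + 631.14 = 132098.94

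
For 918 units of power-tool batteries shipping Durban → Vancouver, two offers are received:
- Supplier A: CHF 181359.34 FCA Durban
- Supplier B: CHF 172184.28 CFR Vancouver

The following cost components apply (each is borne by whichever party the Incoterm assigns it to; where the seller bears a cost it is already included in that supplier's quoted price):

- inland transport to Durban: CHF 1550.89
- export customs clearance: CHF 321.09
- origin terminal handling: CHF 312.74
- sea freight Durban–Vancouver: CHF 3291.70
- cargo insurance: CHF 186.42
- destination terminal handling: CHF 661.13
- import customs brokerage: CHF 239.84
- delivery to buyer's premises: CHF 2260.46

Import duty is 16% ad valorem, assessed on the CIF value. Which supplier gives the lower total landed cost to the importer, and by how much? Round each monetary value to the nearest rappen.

Supplier B is cheaper by CHF 14824.22

Supplier A (FCA):
CIF value = FCA price + origin terminal + freight + insurance = 181359.34 + 312.74 + 3291.70 + 186.42 = 185150.20
Import duty = 185150.20 × 16% = 29624.03
Buyer bears (A): 312.74 + 3291.70 + 186.42 + 661.13 + 239.84 + 2260.46 = 6952.29
Landed cost (A) = invoice 181359.34 + 6952.29 + duty 29624.03 = 217935.66
Supplier B (CFR):
CIF value = CFR price + insurance = 172184.28 + 186.42 = 172370.70
Import duty = 172370.70 × 16% = 27579.31
Buyer bears (B): 186.42 + 661.13 + 239.84 + 2260.46 = 3347.85
Landed cost (B) = invoice 172184.28 + 3347.85 + duty 27579.31 = 203111.44
Difference = |217935.66 − 203111.44| = 14824.22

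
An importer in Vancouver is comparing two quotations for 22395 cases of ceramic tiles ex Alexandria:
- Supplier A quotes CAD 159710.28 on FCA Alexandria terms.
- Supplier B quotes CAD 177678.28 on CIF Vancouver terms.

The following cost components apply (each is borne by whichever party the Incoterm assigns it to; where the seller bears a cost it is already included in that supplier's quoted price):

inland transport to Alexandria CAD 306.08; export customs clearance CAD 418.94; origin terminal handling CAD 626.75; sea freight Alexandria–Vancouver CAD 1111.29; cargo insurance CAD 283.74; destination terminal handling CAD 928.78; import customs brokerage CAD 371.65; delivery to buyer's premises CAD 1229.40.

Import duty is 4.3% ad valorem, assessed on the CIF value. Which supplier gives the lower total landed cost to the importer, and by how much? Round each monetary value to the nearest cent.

Supplier A (FCA):
CIF value = FCA price + origin terminal + freight + insurance = 159710.28 + 626.75 + 1111.29 + 283.74 = 161732.06
Import duty = 161732.06 × 4.3% = 6954.48
Buyer bears (A): 626.75 + 1111.29 + 283.74 + 928.78 + 371.65 + 1229.40 = 4551.61
Landed cost (A) = invoice 159710.28 + 4551.61 + duty 6954.48 = 171216.37
Supplier B (CIF):
The CIF price already equals the CIF value: 177678.28
Import duty = 177678.28 × 4.3% = 7640.17
Buyer bears (B): 928.78 + 371.65 + 1229.40 = 2529.83
Landed cost (B) = invoice 177678.28 + 2529.83 + duty 7640.17 = 187848.28
Difference = |171216.37 − 187848.28| = 16631.91

Supplier A is cheaper by CAD 16631.91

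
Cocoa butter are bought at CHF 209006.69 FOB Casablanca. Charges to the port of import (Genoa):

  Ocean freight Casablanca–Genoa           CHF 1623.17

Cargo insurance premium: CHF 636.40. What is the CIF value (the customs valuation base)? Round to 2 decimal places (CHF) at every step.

CIF value: CHF 211266.26

CIF = FOB price + freight + insurance
CIF = 209006.69 + 1623.17 + 636.40 = 211266.26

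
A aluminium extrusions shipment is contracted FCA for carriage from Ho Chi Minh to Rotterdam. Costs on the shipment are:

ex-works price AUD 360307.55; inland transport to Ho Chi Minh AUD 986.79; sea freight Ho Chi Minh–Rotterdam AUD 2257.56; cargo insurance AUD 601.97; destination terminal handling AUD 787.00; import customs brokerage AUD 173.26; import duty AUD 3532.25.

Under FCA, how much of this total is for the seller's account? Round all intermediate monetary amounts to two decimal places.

FCA: the seller delivers export-cleared goods to the carrier; the buyer bears costs from that point.
Seller's account: goods 360307.55 + inland to port 986.79 = 361294.34
Buyer's account: freight 2257.56 + insurance 601.97 + destination terminal 787.00 + brokerage 173.26 + duty 3532.25 = 7352.04

Seller's account: AUD 361294.34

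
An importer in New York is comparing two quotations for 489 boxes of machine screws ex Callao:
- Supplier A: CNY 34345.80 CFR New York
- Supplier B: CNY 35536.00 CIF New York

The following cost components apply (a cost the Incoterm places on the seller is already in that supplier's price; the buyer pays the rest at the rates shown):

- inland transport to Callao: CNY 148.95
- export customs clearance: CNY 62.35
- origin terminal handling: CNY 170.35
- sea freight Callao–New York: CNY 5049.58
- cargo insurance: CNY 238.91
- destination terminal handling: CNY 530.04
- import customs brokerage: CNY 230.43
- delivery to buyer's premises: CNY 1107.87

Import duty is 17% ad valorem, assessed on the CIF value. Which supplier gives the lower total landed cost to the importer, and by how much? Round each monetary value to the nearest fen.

Supplier A is cheaper by CNY 1113.01

Supplier A (CFR):
CIF value = CFR price + insurance = 34345.80 + 238.91 = 34584.71
Import duty = 34584.71 × 17% = 5879.40
Buyer bears (A): 238.91 + 530.04 + 230.43 + 1107.87 = 2107.25
Landed cost (A) = invoice 34345.80 + 2107.25 + duty 5879.40 = 42332.45
Supplier B (CIF):
The CIF price already equals the CIF value: 35536.00
Import duty = 35536.00 × 17% = 6041.12
Buyer bears (B): 530.04 + 230.43 + 1107.87 = 1868.34
Landed cost (B) = invoice 35536.00 + 1868.34 + duty 6041.12 = 43445.46
Difference = |42332.45 − 43445.46| = 1113.01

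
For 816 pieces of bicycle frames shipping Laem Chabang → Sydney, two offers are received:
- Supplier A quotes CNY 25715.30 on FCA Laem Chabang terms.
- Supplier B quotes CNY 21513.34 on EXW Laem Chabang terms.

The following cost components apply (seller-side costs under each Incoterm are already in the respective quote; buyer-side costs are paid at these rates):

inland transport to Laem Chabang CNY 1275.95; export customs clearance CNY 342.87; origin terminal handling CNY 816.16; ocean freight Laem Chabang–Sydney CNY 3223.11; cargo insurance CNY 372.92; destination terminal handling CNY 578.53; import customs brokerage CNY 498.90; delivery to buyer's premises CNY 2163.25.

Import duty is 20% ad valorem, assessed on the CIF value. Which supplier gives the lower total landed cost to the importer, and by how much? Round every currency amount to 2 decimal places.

Supplier A (FCA):
CIF value = FCA price + origin terminal + freight + insurance = 25715.30 + 816.16 + 3223.11 + 372.92 = 30127.49
Import duty = 30127.49 × 20% = 6025.50
Buyer bears (A): 816.16 + 3223.11 + 372.92 + 578.53 + 498.90 + 2163.25 = 7652.87
Landed cost (A) = invoice 25715.30 + 7652.87 + duty 6025.50 = 39393.67
Supplier B (EXW):
CIF value = EXW price + inland to port + export clearance + origin terminal + freight + insurance = 21513.34 + 1275.95 + 342.87 + 816.16 + 3223.11 + 372.92 = 27544.35
Import duty = 27544.35 × 20% = 5508.87
Buyer bears (B): 1275.95 + 342.87 + 816.16 + 3223.11 + 372.92 + 578.53 + 498.90 + 2163.25 = 9271.69
Landed cost (B) = invoice 21513.34 + 9271.69 + duty 5508.87 = 36293.90
Difference = |39393.67 − 36293.90| = 3099.77

Supplier B is cheaper by CNY 3099.77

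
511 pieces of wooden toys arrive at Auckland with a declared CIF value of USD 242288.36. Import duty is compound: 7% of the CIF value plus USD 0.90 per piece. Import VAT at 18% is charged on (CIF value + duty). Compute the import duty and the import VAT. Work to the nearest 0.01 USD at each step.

Import duty: USD 17420.09; import VAT: USD 46747.52

Ad valorem component: 242288.36 × 7% = 16960.19
Specific component: 511 × 0.90 = 459.90
Import duty = 16960.19 + 459.90 = 17420.09
VAT base = CIF + duty = 242288.36 + 17420.09 = 259708.45
Import VAT = 259708.45 × 18% = 46747.52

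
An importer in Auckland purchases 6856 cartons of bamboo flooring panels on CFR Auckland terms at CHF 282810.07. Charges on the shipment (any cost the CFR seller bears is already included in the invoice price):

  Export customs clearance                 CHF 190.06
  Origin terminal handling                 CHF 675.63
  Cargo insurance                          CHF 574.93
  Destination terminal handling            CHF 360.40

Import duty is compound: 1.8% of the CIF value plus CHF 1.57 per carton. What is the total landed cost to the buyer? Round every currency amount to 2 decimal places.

Total landed cost: CHF 299610.25

CFR: the seller pays costs through ocean freight to the destination port, but not insurance.
Already in the invoice (seller's account under CFR): export clearance, origin terminal — exclude.
CIF value = CFR price + insurance = 282810.07 + 574.93 = 283385.00
Ad valorem component: 283385.00 × 1.8% = 5100.93
Specific component: 6856 × 1.57 = 10763.92
Import duty = 5100.93 + 10763.92 = 15864.85
Buyer bears: insurance 574.93 + destination terminal 360.40 + duty 15864.85 = 16800.18
Landed cost = invoice 282810.07 + 16800.18 = 299610.25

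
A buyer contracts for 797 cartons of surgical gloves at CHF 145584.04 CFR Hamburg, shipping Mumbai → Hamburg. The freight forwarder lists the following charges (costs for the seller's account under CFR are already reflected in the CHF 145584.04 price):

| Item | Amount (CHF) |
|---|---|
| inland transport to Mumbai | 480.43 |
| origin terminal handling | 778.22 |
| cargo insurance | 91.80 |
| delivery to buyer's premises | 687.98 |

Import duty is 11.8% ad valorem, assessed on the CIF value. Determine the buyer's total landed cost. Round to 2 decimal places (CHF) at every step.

Total landed cost: CHF 163553.57

CFR: the seller pays costs through ocean freight to the destination port, but not insurance.
Already in the invoice (seller's account under CFR): inland to port, origin terminal — exclude.
CIF value = CFR price + insurance = 145584.04 + 91.80 = 145675.84
Import duty = 145675.84 × 11.8% = 17189.75
Buyer bears: insurance 91.80 + delivery 687.98 + duty 17189.75 = 17969.53
Landed cost = invoice 145584.04 + 17969.53 = 163553.57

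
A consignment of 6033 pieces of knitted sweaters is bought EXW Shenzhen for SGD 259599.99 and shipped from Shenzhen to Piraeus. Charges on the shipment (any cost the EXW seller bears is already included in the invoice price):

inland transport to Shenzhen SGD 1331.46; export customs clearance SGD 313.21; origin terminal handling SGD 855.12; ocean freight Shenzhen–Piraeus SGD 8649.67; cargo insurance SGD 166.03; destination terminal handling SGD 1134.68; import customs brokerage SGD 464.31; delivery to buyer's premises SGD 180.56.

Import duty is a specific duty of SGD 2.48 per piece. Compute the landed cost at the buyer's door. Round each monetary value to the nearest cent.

EXW: the seller makes goods available at their premises; the buyer bears all onward costs.
CIF value = EXW price + inland to port + export clearance + origin terminal + freight + insurance = 259599.99 + 1331.46 + 313.21 + 855.12 + 8649.67 + 166.03 = 270915.48
Import duty = 6033 × 2.48 = 14961.84
Buyer bears: inland to port 1331.46 + export clearance 313.21 + origin terminal 855.12 + freight 8649.67 + insurance 166.03 + destination terminal 1134.68 + brokerage 464.31 + delivery 180.56 + duty 14961.84 = 28056.88
Landed cost = invoice 259599.99 + 28056.88 = 287656.87

Total landed cost: SGD 287656.87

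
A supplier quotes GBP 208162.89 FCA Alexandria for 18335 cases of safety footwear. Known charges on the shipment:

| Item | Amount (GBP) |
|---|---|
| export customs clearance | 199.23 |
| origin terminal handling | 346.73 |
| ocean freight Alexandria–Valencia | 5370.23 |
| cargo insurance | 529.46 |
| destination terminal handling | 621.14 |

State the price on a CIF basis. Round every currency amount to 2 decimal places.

Not relevant to the conversion: export clearance — on the seller under both FCA and CIF; already in the FCA price and stays in the CIF price. destination terminal — on the buyer under both terms; not part of either seller's price.
From FCA to CIF, the seller additionally bears: origin terminal, freight, insurance.
CIF price = 208162.89 + 346.73 + 5370.23 + 529.46 = 214409.31

CIF price: GBP 214409.31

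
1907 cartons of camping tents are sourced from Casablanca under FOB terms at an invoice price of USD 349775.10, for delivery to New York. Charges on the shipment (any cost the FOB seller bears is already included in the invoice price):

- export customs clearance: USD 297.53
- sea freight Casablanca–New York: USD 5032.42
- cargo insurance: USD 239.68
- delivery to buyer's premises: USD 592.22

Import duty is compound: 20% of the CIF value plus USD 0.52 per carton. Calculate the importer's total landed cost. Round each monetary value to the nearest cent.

FOB: the seller bears costs until goods are on board at the origin port; the buyer bears freight, insurance and all costs thereafter.
Already in the invoice (seller's account under FOB): export clearance — exclude.
CIF value = FOB price + freight + insurance = 349775.10 + 5032.42 + 239.68 = 355047.20
Ad valorem component: 355047.20 × 20% = 71009.44
Specific component: 1907 × 0.52 = 991.64
Import duty = 71009.44 + 991.64 = 72001.08
Buyer bears: freight 5032.42 + insurance 239.68 + delivery 592.22 + duty 72001.08 = 77865.40
Landed cost = invoice 349775.10 + 77865.40 = 427640.50

Total landed cost: USD 427640.50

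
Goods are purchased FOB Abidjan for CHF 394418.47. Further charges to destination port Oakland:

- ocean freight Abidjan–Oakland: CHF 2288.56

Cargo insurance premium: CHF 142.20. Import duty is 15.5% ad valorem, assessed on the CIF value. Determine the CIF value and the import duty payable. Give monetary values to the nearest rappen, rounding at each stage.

CIF value: CHF 396849.23; import duty: CHF 61511.63

CIF = FOB price + freight + insurance
CIF = 394418.47 + 2288.56 + 142.20 = 396849.23
Import duty = 396849.23 × 15.5% = 61511.63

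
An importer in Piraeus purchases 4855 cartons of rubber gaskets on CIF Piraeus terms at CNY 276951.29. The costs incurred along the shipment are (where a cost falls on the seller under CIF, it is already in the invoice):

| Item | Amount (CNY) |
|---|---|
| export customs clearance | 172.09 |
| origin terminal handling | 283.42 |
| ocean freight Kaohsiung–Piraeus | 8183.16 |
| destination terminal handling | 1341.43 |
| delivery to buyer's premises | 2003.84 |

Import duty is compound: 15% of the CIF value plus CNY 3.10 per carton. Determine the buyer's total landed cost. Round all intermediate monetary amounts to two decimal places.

Total landed cost: CNY 336889.75

CIF: the seller pays costs through ocean freight and marine insurance to the destination port.
Already in the invoice (seller's account under CIF): export clearance, origin terminal, freight — exclude.
The CIF price already equals the CIF value: 276951.29
Ad valorem component: 276951.29 × 15% = 41542.69
Specific component: 4855 × 3.10 = 15050.50
Import duty = 41542.69 + 15050.50 = 56593.19
Buyer bears: destination terminal 1341.43 + delivery 2003.84 + duty 56593.19 = 59938.46
Landed cost = invoice 276951.29 + 59938.46 = 336889.75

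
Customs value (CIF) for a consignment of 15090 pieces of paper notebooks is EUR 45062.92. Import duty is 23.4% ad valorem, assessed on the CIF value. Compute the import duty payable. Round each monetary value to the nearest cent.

Import duty: EUR 10544.72

Import duty = 45062.92 × 23.4% = 10544.72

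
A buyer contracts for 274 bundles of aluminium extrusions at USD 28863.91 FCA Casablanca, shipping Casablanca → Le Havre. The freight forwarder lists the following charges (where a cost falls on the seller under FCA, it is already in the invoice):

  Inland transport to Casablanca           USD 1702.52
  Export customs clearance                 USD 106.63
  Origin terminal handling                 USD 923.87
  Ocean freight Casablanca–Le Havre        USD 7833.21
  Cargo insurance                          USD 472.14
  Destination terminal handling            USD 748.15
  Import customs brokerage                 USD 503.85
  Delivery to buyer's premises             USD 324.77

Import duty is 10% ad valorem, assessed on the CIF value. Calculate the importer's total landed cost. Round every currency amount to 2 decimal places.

Total landed cost: USD 43479.21

FCA: the seller delivers export-cleared goods to the carrier; the buyer bears costs from that point.
Already in the invoice (seller's account under FCA): inland to port, export clearance — exclude.
CIF value = FCA price + origin terminal + freight + insurance = 28863.91 + 923.87 + 7833.21 + 472.14 = 38093.13
Import duty = 38093.13 × 10% = 3809.31
Buyer bears: origin terminal 923.87 + freight 7833.21 + insurance 472.14 + destination terminal 748.15 + brokerage 503.85 + delivery 324.77 + duty 3809.31 = 14615.30
Landed cost = invoice 28863.91 + 14615.30 = 43479.21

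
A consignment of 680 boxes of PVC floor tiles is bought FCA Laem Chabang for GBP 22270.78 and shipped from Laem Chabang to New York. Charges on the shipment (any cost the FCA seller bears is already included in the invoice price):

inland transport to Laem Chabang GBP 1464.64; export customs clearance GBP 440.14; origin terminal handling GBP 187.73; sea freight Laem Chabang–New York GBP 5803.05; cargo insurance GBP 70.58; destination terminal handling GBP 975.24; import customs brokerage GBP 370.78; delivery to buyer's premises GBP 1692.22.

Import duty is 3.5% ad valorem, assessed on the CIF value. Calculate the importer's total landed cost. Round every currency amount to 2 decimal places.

Total landed cost: GBP 32362.00

FCA: the seller delivers export-cleared goods to the carrier; the buyer bears costs from that point.
Already in the invoice (seller's account under FCA): inland to port, export clearance — exclude.
CIF value = FCA price + origin terminal + freight + insurance = 22270.78 + 187.73 + 5803.05 + 70.58 = 28332.14
Import duty = 28332.14 × 3.5% = 991.62
Buyer bears: origin terminal 187.73 + freight 5803.05 + insurance 70.58 + destination terminal 975.24 + brokerage 370.78 + delivery 1692.22 + duty 991.62 = 10091.22
Landed cost = invoice 22270.78 + 10091.22 = 32362.00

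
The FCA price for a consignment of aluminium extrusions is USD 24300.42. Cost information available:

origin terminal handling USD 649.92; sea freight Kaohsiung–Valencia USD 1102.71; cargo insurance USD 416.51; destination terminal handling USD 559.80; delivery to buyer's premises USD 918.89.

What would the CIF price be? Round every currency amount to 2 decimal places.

CIF price: USD 26469.56

Not relevant to the conversion: destination terminal, delivery — on the buyer under both terms; not part of either seller's price.
From FCA to CIF, the seller additionally bears: origin terminal, freight, insurance.
CIF price = 24300.42 + 649.92 + 1102.71 + 416.51 = 26469.56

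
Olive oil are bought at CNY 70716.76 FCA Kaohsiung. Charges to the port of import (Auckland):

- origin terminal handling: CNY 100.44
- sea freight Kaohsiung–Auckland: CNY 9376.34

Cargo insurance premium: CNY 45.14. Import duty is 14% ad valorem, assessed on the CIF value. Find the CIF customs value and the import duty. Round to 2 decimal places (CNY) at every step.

CIF value: CNY 80238.68; import duty: CNY 11233.42

CIF = FCA price + pre-shipment costs + freight + insurance
CIF = 70716.76 + 100.44 + 9376.34 + 45.14 = 80238.68
Import duty = 80238.68 × 14% = 11233.42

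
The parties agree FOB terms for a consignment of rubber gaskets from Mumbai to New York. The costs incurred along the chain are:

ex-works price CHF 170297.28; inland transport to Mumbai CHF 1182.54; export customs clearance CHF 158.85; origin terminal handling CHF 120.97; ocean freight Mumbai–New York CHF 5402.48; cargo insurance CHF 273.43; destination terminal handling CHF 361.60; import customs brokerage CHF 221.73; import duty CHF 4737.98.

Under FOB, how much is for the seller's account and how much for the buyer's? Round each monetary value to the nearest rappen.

Seller: CHF 171759.64; buyer: CHF 10997.22

FOB: the seller bears costs until goods are on board at the origin port; the buyer bears freight, insurance and all costs thereafter.
Seller's account: goods 170297.28 + inland to port 1182.54 + export clearance 158.85 + origin terminal 120.97 = 171759.64
Buyer's account: freight 5402.48 + insurance 273.43 + destination terminal 361.60 + brokerage 221.73 + duty 4737.98 = 10997.22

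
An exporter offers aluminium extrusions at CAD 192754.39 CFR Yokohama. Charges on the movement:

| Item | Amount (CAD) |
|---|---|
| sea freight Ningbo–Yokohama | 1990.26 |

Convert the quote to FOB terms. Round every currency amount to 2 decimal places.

FOB price: CAD 190764.13

From CFR to FOB, the seller no longer bears: freight.
FOB price = 192754.39 − 1990.26 = 190764.13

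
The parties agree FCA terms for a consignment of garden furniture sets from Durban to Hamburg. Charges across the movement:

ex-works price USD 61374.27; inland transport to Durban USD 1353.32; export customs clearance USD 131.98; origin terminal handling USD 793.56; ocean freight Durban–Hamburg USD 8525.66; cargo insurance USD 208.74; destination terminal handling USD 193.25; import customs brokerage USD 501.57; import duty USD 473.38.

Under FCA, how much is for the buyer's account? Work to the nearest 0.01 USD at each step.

Buyer's account: USD 10696.16

FCA: the seller delivers export-cleared goods to the carrier; the buyer bears costs from that point.
Seller's account: goods 61374.27 + inland to port 1353.32 + export clearance 131.98 = 62859.57
Buyer's account: origin terminal 793.56 + freight 8525.66 + insurance 208.74 + destination terminal 193.25 + brokerage 501.57 + duty 473.38 = 10696.16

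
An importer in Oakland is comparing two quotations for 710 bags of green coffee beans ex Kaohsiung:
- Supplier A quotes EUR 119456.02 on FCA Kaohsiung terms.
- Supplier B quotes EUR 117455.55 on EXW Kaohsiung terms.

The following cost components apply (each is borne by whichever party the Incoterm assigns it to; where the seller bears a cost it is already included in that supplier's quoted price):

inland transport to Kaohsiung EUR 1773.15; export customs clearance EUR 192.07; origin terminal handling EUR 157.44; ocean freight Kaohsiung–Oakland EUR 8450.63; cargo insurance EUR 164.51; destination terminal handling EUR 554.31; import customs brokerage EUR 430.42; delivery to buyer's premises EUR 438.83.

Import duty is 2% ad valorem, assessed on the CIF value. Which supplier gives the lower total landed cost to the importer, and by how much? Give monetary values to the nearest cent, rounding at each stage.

Supplier B is cheaper by EUR 35.95

Supplier A (FCA):
CIF value = FCA price + origin terminal + freight + insurance = 119456.02 + 157.44 + 8450.63 + 164.51 = 128228.60
Import duty = 128228.60 × 2% = 2564.57
Buyer bears (A): 157.44 + 8450.63 + 164.51 + 554.31 + 430.42 + 438.83 = 10196.14
Landed cost (A) = invoice 119456.02 + 10196.14 + duty 2564.57 = 132216.73
Supplier B (EXW):
CIF value = EXW price + inland to port + export clearance + origin terminal + freight + insurance = 117455.55 + 1773.15 + 192.07 + 157.44 + 8450.63 + 164.51 = 128193.35
Import duty = 128193.35 × 2% = 2563.87
Buyer bears (B): 1773.15 + 192.07 + 157.44 + 8450.63 + 164.51 + 554.31 + 430.42 + 438.83 = 12161.36
Landed cost (B) = invoice 117455.55 + 12161.36 + duty 2563.87 = 132180.78
Difference = |132216.73 − 132180.78| = 35.95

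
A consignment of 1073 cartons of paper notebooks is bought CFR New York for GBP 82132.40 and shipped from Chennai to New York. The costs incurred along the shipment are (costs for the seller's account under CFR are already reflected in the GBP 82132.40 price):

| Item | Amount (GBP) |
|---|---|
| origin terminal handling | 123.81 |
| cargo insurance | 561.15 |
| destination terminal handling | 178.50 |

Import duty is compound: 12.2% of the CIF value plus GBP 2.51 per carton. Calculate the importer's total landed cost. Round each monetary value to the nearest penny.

CFR: the seller pays costs through ocean freight to the destination port, but not insurance.
Already in the invoice (seller's account under CFR): origin terminal — exclude.
CIF value = CFR price + insurance = 82132.40 + 561.15 = 82693.55
Ad valorem component: 82693.55 × 12.2% = 10088.61
Specific component: 1073 × 2.51 = 2693.23
Import duty = 10088.61 + 2693.23 = 12781.84
Buyer bears: insurance 561.15 + destination terminal 178.50 + duty 12781.84 = 13521.49
Landed cost = invoice 82132.40 + 13521.49 = 95653.89

Total landed cost: GBP 95653.89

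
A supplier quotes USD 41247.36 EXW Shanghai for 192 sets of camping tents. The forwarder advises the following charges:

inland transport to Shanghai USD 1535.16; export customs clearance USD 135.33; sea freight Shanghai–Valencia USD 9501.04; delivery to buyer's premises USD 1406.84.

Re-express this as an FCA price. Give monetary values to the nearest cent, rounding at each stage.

Not relevant to the conversion: delivery, freight — on the buyer under both terms; not part of either seller's price.
From EXW to FCA, the seller additionally bears: inland to port, export clearance.
FCA price = 41247.36 + 1535.16 + 135.33 = 42917.85

FCA price: USD 42917.85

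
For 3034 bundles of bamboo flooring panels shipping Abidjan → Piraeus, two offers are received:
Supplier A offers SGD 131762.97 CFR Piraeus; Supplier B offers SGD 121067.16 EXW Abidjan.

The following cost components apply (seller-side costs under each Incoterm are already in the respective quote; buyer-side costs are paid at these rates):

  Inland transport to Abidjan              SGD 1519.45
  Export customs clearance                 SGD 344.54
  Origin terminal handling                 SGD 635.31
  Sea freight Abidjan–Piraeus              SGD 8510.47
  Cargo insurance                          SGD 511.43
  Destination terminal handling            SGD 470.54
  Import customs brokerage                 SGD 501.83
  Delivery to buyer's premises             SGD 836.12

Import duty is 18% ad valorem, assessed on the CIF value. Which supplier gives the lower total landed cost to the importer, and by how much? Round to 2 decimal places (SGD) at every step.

Supplier A is cheaper by SGD 370.47

Supplier A (CFR):
CIF value = CFR price + insurance = 131762.97 + 511.43 = 132274.40
Import duty = 132274.40 × 18% = 23809.39
Buyer bears (A): 511.43 + 470.54 + 501.83 + 836.12 = 2319.92
Landed cost (A) = invoice 131762.97 + 2319.92 + duty 23809.39 = 157892.28
Supplier B (EXW):
CIF value = EXW price + inland to port + export clearance + origin terminal + freight + insurance = 121067.16 + 1519.45 + 344.54 + 635.31 + 8510.47 + 511.43 = 132588.36
Import duty = 132588.36 × 18% = 23865.90
Buyer bears (B): 1519.45 + 344.54 + 635.31 + 8510.47 + 511.43 + 470.54 + 501.83 + 836.12 = 13329.69
Landed cost (B) = invoice 121067.16 + 13329.69 + duty 23865.90 = 158262.75
Difference = |157892.28 − 158262.75| = 370.47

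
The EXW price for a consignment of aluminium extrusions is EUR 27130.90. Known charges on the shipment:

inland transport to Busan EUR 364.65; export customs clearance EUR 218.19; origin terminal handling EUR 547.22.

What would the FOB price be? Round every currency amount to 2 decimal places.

FOB price: EUR 28260.96

From EXW to FOB, the seller additionally bears: inland to port, export clearance, origin terminal.
FOB price = 27130.90 + 364.65 + 218.19 + 547.22 = 28260.96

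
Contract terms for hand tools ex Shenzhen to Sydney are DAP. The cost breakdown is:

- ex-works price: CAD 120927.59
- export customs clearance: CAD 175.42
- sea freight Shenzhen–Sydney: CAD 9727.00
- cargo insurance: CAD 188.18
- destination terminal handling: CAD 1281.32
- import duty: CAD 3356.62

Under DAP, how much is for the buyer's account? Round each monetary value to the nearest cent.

DAP: the seller bears all costs to the named destination except import duty and clearance.
Seller's account: goods 120927.59 + export clearance 175.42 + freight 9727.00 + insurance 188.18 + destination terminal 1281.32 = 132299.51
Buyer's account: duty 3356.62 = 3356.62

Buyer's account: CAD 3356.62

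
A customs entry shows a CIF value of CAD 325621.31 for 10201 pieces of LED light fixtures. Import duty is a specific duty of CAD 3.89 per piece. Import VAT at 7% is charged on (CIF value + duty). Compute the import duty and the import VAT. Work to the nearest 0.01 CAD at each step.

Import duty: CAD 39681.89; import VAT: CAD 25571.22

Import duty = 10201 × 3.89 = 39681.89
VAT base = CIF + duty = 325621.31 + 39681.89 = 365303.20
Import VAT = 365303.20 × 7% = 25571.22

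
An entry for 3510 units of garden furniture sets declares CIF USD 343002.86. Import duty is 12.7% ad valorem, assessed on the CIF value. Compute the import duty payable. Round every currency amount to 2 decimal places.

Import duty = 343002.86 × 12.7% = 43561.36

Import duty: USD 43561.36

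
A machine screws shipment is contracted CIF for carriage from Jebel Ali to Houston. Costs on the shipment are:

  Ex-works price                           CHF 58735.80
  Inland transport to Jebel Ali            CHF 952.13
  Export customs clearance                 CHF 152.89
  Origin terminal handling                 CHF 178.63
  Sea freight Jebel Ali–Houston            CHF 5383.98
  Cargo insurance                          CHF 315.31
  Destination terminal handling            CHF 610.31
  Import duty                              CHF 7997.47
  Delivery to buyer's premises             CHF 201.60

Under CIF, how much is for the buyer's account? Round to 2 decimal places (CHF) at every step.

CIF: the seller pays costs through ocean freight and marine insurance to the destination port.
Seller's account: goods 58735.80 + inland to port 952.13 + export clearance 152.89 + origin terminal 178.63 + freight 5383.98 + insurance 315.31 = 65718.74
Buyer's account: destination terminal 610.31 + duty 7997.47 + delivery 201.60 = 8809.38

Buyer's account: CHF 8809.38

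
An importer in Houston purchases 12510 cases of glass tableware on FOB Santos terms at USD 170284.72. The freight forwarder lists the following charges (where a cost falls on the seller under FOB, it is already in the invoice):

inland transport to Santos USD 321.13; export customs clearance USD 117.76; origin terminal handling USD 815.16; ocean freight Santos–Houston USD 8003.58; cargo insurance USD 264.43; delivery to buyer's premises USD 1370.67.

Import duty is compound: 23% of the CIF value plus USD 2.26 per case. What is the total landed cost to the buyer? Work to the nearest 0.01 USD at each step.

FOB: the seller bears costs until goods are on board at the origin port; the buyer bears freight, insurance and all costs thereafter.
Already in the invoice (seller's account under FOB): inland to port, export clearance, origin terminal — exclude.
CIF value = FOB price + freight + insurance = 170284.72 + 8003.58 + 264.43 = 178552.73
Ad valorem component: 178552.73 × 23% = 41067.13
Specific component: 12510 × 2.26 = 28272.60
Import duty = 41067.13 + 28272.60 = 69339.73
Buyer bears: freight 8003.58 + insurance 264.43 + delivery 1370.67 + duty 69339.73 = 78978.41
Landed cost = invoice 170284.72 + 78978.41 = 249263.13

Total landed cost: USD 249263.13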